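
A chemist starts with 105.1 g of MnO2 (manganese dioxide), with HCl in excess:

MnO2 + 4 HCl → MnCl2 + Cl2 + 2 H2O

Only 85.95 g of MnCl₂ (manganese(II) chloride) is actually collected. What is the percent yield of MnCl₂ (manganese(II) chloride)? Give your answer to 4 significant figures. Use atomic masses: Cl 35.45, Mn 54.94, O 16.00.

56.50 %

M(MnO2) = 54.94 + 2(16.00) = 86.94 g/mol.
M(MnCl2) = 54.94 + 2(35.45) = 125.84 g/mol.
n(MnO2) = 105.10 g / 86.94 g/mol = 1.2089 mol.
From the equation the MnO2:MnCl2 mole ratio is 1:1, so n(MnCl2) = 1.2089 × 1/1 = 1.2089 mol.
Mass of MnCl2 = 1.2089 mol × 125.84 g/mol = 152.13 g.
This is the theoretical yield. Percent yield = 85.95 g / 152.13 g × 100% = 56.499%.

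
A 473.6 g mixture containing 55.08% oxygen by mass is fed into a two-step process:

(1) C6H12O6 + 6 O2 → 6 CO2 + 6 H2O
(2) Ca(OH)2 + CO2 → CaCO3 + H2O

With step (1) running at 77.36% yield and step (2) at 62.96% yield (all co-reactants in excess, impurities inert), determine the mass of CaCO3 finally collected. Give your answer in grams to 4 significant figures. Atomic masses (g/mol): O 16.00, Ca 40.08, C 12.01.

397.4 g

Pure O2 = 473.6 × 0.5508 = 260.86 g.
M(O2) = 2(16.00) = 32.00 g/mol.
M(CaCO3) = 40.08 + 12.01 + 3(16.00) = 100.09 g/mol.
n(O2) = 260.86 / 32.00 = 8.1518 mol.
Step 1 (O2:CO2 = 6:6): theoretical n(CO2) = 8.1518 mol; at 77.36% yield, n(CO2) = 6.3063 mol.
Step 2 (CO2:CaCO3 = 1:1): theoretical n(CaCO3) = 6.3063 mol, so theoretical mass = 6.3063 × 100.09 = 631.19 g.
At 62.96% yield, actual mass of CaCO3 = 631.19 × 0.6296 = 397.40 g.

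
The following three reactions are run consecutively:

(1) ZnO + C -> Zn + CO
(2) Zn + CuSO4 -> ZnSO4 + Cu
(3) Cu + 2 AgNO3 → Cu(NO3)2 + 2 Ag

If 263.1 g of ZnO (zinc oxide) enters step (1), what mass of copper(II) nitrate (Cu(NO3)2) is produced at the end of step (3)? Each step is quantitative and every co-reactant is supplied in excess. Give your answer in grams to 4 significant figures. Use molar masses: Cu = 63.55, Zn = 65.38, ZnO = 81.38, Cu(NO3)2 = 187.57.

606.4 g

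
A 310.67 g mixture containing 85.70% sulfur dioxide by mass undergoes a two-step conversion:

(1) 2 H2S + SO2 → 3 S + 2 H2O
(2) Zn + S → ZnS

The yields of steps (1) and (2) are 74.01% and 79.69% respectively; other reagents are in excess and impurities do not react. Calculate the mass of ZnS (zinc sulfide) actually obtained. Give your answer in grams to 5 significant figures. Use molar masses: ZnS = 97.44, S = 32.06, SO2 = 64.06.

716.55 g

Pure SO2 = 310.67 × 0.8570 = 266.244 g.
n(SO2) = 266.244 / 64.06 = 4.15617 mol.
Step 1 (SO2:S = 1:3): theoretical n(S) = 12.4685 mol; at 74.01% yield, n(S) = 9.22794 mol.
Step 2 (S:ZnS = 1:1): theoretical n(ZnS) = 9.22794 mol, so theoretical mass = 9.22794 × 97.44 = 899.171 g.
At 79.69% yield, actual mass of ZnS = 899.171 × 0.7969 = 716.549 g.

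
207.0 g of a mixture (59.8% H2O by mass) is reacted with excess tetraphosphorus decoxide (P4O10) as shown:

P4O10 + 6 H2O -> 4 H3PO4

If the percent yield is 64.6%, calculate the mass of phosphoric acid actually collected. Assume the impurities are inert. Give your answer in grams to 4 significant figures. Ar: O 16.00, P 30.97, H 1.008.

290.0 g

Pure H2O available = 207.0 g × 0.598 = 123.79 g.
M(H2O) = 2(1.008) + 16.00 = 18.016 g/mol.
M(H3PO4) = 3(1.008) + 30.97 + 4(16.00) = 97.994 g/mol.
n(H2O) = 123.79 g / 18.016 g/mol = 6.8709 mol.
From the equation the H2O:H3PO4 mole ratio is 6:4, so n(H3PO4) = 6.8709 × 4/6 = 4.5806 mol.
Mass of H3PO4 = 4.5806 mol × 97.994 g/mol = 448.87 g.
Actual mass collected = 448.87 g × 0.646 = 289.97 g.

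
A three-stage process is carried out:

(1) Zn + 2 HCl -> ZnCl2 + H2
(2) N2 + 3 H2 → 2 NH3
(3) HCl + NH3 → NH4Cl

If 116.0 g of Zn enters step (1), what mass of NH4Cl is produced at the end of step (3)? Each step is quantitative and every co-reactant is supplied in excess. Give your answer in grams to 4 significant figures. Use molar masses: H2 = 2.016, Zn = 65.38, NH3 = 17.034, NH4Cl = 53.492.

63.27 g

n(Zn) = 116.0 / 65.38 = 1.7742 mol.
Reaction (1): Zn→H2 ratio 1:1 ⇒ n(H2) = 1.7742 mol.
Reaction (2): H2→NH3 ratio 3:2 ⇒ n(NH3) = 1.1828 mol.
Reaction (3): NH3→NH4Cl ratio 1:1 ⇒ n(NH4Cl) = 1.1828 mol.
Mass of NH4Cl = 1.1828 × 53.492 = 63.272 g.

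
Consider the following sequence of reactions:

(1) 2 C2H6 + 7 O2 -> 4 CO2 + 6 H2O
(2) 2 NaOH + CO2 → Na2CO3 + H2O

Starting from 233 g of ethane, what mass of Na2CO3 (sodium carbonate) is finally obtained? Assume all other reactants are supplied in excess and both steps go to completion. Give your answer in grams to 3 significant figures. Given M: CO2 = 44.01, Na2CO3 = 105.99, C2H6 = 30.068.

1640 g

n(C2H6) = 233.0 / 30.068 = 7.749 mol.
Step 1 gives a 2:4 ratio of C2H6 to CO2, so n(CO2) = 15.50 mol.
In step 2 the CO2:Na2CO3 ratio is 1:1, so n(Na2CO3) = 15.50 mol.
Mass of Na2CO3 = 15.50 × 105.99 = 1643 g.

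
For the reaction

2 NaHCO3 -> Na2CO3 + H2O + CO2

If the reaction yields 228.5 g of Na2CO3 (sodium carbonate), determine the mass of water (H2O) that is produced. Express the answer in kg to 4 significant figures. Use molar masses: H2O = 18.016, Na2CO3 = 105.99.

0.03884 kg

n(Na2CO3) = 228.50 g / 105.99 g/mol = 2.1559 mol.
From the equation the Na2CO3:H2O mole ratio is 1:1, so n(H2O) = 2.1559 × 1/1 = 2.1559 mol.
Mass of H2O = 2.1559 mol × 18.016 g/mol = 38.840 g.
Converting to kg: 38.840 g = 0.03884 kg.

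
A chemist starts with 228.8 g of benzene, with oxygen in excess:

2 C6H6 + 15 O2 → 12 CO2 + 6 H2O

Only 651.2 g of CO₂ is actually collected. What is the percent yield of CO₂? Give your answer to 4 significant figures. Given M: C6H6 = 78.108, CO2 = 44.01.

84.19 %

n(C6H6) = 228.80 g / 78.108 g/mol = 2.9293 mol.
From the equation the C6H6:CO2 mole ratio is 2:12, so n(CO2) = 2.9293 × 12/2 = 17.576 mol.
Mass of CO2 = 17.576 mol × 44.01 g/mol = 773.50 g.
This is the theoretical yield. Percent yield = 651.2 g / 773.50 g × 100% = 84.188%.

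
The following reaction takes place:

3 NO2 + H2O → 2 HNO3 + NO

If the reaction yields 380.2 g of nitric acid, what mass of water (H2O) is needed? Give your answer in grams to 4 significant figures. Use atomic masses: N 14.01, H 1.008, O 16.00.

54.35 g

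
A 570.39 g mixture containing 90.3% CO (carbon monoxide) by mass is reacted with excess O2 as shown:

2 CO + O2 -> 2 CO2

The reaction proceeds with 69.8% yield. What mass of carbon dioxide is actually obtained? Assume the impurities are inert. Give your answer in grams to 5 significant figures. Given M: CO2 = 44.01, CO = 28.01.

Pure CO available = 570.39 g × 0.903 = 515.062 g.
n(CO) = 515.062 g / 28.01 g/mol = 18.3885 mol.
From the equation the CO:CO2 mole ratio is 2:2, so n(CO2) = 18.3885 × 2/2 = 18.3885 mol.
Mass of CO2 = 18.3885 mol × 44.01 g/mol = 809.278 g.
Actual mass collected = 809.278 g × 0.698 = 564.876 g.

564.88 g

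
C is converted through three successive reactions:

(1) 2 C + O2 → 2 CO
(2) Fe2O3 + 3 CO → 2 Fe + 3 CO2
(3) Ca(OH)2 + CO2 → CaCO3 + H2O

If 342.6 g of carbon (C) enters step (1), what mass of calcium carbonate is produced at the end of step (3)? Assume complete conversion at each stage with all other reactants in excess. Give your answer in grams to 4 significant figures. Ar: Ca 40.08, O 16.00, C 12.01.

M(C) = 12.01 g/mol.
M(CaCO3) = 40.08 + 12.01 + 3(16.00) = 100.09 g/mol.
n(C) = 342.6 / 12.01 = 28.526 mol.
Reaction (1): C→CO ratio 2:2 ⇒ n(CO) = 28.526 mol.
Reaction (2): CO→CO2 ratio 3:3 ⇒ n(CO2) = 28.526 mol.
Reaction (3): CO2→CaCO3 ratio 1:1 ⇒ n(CaCO3) = 28.526 mol.
Mass of CaCO3 = 28.526 × 100.09 = 2855.2 g.

2855 g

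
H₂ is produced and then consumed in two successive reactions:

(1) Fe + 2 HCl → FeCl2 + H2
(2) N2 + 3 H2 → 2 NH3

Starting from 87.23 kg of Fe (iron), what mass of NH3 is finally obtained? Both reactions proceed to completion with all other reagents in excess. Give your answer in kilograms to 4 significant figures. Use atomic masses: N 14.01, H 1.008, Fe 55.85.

17.74 kg

M(Fe) = 55.85 g/mol.
M(NH3) = 14.01 + 3(1.008) = 17.034 g/mol.
87.23 kg = 87230 g.
n(Fe) = 87230 / 55.85 = 1561.9 mol.
Step 1 gives a 1:1 ratio of Fe to H2, so n(H2) = 1561.9 mol.
In step 2 the H2:NH3 ratio is 3:2, so n(NH3) = 1041.2 mol.
Mass of NH3 = 1041.2 × 17.034 = 17737 g = 17.74 kg.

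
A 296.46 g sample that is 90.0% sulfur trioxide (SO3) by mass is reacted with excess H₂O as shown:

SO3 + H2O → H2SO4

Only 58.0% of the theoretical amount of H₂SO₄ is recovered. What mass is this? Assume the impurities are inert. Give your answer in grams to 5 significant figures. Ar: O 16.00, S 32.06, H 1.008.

189.58 g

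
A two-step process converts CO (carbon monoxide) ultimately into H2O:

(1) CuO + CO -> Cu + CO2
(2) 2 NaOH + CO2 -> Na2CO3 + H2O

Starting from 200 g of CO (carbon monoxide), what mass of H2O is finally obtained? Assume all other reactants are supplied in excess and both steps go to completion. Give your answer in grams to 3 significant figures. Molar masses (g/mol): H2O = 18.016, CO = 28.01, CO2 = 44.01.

129 g

n(CO) = 200.0 / 28.01 = 7.140 mol.
Step 1 gives a 1:1 ratio of CO to CO2, so n(CO2) = 7.140 mol.
In step 2 the CO2:H2O ratio is 1:1, so n(H2O) = 7.140 mol.
Mass of H2O = 7.140 × 18.016 = 128.6 g.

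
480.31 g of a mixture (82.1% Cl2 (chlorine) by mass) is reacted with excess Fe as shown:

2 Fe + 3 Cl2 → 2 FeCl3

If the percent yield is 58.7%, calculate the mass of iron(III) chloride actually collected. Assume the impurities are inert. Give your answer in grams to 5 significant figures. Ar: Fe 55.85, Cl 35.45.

353.03 g

Pure Cl2 available = 480.31 g × 0.821 = 394.335 g.
M(Cl2) = 2(35.45) = 70.90 g/mol.
M(FeCl3) = 55.85 + 3(35.45) = 162.20 g/mol.
n(Cl2) = 394.335 g / 70.90 g/mol = 5.56184 mol.
From the equation the Cl2:FeCl3 mole ratio is 3:2, so n(FeCl3) = 5.56184 × 2/3 = 3.70789 mol.
Mass of FeCl3 = 3.70789 mol × 162.20 g/mol = 601.420 g.
Actual mass collected = 601.420 g × 0.587 = 353.034 g.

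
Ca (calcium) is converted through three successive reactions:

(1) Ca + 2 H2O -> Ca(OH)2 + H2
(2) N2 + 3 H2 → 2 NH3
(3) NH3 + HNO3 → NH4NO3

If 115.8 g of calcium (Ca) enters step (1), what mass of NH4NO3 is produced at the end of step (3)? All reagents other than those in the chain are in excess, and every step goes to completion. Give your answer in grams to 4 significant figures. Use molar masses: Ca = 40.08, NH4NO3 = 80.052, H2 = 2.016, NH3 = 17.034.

154.2 g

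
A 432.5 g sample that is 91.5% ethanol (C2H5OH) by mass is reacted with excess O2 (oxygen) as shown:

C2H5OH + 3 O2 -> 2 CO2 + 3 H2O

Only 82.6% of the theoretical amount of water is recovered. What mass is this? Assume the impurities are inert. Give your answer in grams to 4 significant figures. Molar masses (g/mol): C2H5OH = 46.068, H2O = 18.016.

383.5 g

Pure C2H5OH available = 432.5 g × 0.915 = 395.74 g.
n(C2H5OH) = 395.74 g / 46.068 g/mol = 8.5903 mol.
From the equation the C2H5OH:H2O mole ratio is 1:3, so n(H2O) = 8.5903 × 3/1 = 25.771 mol.
Mass of H2O = 25.771 mol × 18.016 g/mol = 464.29 g.
Actual mass collected = 464.29 g × 0.826 = 383.50 g.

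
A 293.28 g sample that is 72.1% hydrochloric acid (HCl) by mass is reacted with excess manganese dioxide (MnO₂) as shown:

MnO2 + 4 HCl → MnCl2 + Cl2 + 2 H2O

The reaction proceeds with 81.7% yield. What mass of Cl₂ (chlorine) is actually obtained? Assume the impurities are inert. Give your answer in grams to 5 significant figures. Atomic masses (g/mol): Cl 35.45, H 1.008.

83.991 g

Pure HCl available = 293.28 g × 0.721 = 211.455 g.
M(HCl) = 1.008 + 35.45 = 36.458 g/mol.
M(Cl2) = 2(35.45) = 70.90 g/mol.
n(HCl) = 211.455 g / 36.458 g/mol = 5.79996 mol.
From the equation the HCl:Cl2 mole ratio is 4:1, so n(Cl2) = 5.79996 × 1/4 = 1.44999 mol.
Mass of Cl2 = 1.44999 mol × 70.90 g/mol = 102.804 g.
Actual mass collected = 102.804 g × 0.817 = 83.9911 g.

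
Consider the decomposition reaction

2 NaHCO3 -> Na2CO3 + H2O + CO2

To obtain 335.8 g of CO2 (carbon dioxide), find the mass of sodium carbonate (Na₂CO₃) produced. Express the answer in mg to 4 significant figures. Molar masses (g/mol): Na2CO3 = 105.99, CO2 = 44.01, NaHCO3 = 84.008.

n(CO2) = 335.80 g / 44.01 g/mol = 7.6301 mol.
From the equation the CO2:Na2CO3 mole ratio is 1:1, so n(Na2CO3) = 7.6301 × 1/1 = 7.6301 mol.
Mass of Na2CO3 = 7.6301 mol × 105.99 g/mol = 808.71 g.
Converting to mg: 808.71 g = 808700 mg.

808700 mg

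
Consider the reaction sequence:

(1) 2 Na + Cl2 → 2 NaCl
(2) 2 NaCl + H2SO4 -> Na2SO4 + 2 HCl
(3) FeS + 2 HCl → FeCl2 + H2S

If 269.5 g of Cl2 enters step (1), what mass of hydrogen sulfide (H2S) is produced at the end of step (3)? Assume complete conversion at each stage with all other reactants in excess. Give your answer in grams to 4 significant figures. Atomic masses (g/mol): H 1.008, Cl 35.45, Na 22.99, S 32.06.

M(Cl2) = 2(35.45) = 70.90 g/mol.
M(H2S) = 2(1.008) + 32.06 = 34.076 g/mol.
n(Cl2) = 269.5 / 70.90 = 3.8011 mol.
Reaction (1): Cl2→NaCl ratio 1:2 ⇒ n(NaCl) = 7.6023 mol.
Reaction (2): NaCl→HCl ratio 2:2 ⇒ n(HCl) = 7.6023 mol.
Reaction (3): HCl→H2S ratio 2:1 ⇒ n(H2S) = 3.8011 mol.
Mass of H2S = 3.8011 × 34.076 = 129.53 g.

129.5 g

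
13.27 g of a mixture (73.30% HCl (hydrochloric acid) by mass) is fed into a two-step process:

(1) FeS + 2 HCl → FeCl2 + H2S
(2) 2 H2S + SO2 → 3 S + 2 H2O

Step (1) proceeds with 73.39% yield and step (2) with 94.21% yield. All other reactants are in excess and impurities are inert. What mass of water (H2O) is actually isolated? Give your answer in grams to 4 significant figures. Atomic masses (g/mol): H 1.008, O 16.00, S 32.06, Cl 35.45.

1.662 g

Pure HCl = 13.27 × 0.7330 = 9.7269 g.
M(HCl) = 1.008 + 35.45 = 36.458 g/mol.
M(H2O) = 2(1.008) + 16.00 = 18.016 g/mol.
n(HCl) = 9.7269 / 36.458 = 0.26680 mol.
Step 1 (HCl:H2S = 2:1): theoretical n(H2S) = 0.13340 mol; at 73.39% yield, n(H2S) = 0.097901 mol.
Step 2 (H2S:H2O = 2:2): theoretical n(H2O) = 0.097901 mol, so theoretical mass = 0.097901 × 18.016 = 1.7638 g.
At 94.21% yield, actual mass of H2O = 1.7638 × 0.9421 = 1.6617 g.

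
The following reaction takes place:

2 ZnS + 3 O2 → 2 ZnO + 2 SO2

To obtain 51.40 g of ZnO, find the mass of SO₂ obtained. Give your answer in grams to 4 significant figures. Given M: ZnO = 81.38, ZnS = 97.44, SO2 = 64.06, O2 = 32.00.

40.46 g

n(ZnO) = 51.400 g / 81.38 g/mol = 0.63160 mol.
From the equation the ZnO:SO2 mole ratio is 2:2, so n(SO2) = 0.63160 × 2/2 = 0.63160 mol.
Mass of SO2 = 0.63160 mol × 64.06 g/mol = 40.461 g.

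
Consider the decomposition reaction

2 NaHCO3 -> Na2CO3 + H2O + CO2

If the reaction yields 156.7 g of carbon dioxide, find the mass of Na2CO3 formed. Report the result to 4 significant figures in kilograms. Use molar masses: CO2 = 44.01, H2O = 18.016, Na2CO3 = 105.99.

0.3774 kg

n(CO2) = 156.70 g / 44.01 g/mol = 3.5606 mol.
From the equation the CO2:Na2CO3 mole ratio is 1:1, so n(Na2CO3) = 3.5606 × 1/1 = 3.5606 mol.
Mass of Na2CO3 = 3.5606 mol × 105.99 g/mol = 377.38 g.
Converting to kg: 377.38 g = 0.3774 kg.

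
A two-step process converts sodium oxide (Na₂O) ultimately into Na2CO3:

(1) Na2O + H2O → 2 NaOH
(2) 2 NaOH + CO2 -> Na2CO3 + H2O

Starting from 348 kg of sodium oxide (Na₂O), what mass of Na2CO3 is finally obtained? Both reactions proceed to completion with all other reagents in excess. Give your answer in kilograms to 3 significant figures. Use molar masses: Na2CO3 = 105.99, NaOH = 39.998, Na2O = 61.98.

595 kg

348 kg = 348000 g.
n(Na2O) = 348000 / 61.98 = 5615 mol.
Step 1 gives a 1:2 ratio of Na2O to NaOH, so n(NaOH) = 11230 mol.
In step 2 the NaOH:Na2CO3 ratio is 2:1, so n(Na2CO3) = 5615 mol.
Mass of Na2CO3 = 5615 × 105.99 = 595100 g = 595 kg.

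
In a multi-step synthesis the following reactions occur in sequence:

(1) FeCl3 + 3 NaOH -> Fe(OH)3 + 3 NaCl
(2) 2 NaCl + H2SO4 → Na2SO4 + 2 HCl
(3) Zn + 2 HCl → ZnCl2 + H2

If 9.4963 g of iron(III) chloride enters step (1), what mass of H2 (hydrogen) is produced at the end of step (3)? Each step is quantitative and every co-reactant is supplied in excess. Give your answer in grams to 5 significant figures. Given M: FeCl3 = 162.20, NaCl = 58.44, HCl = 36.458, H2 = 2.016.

n(FeCl3) = 9.4963 / 162.20 = 0.0585469 mol.
Reaction (1): FeCl3→NaCl ratio 1:3 ⇒ n(NaCl) = 0.175641 mol.
Reaction (2): NaCl→HCl ratio 2:2 ⇒ n(HCl) = 0.175641 mol.
Reaction (3): HCl→H2 ratio 2:1 ⇒ n(H2) = 0.0878203 mol.
Mass of H2 = 0.0878203 × 2.016 = 0.177046 g.

0.17705 g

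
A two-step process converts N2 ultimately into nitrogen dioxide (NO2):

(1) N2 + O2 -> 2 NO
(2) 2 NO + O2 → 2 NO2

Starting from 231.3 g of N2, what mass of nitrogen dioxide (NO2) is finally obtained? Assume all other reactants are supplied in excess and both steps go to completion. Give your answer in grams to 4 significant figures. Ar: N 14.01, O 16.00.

M(N2) = 2(14.01) = 28.02 g/mol.
M(NO2) = 14.01 + 2(16.00) = 46.01 g/mol.
n(N2) = 231.30 / 28.02 = 8.2548 mol.
Step 1 gives a 1:2 ratio of N2 to NO, so n(NO) = 16.510 mol.
In step 2 the NO:NO2 ratio is 2:2, so n(NO2) = 16.510 mol.
Mass of NO2 = 16.510 × 46.01 = 759.61 g.

759.6 g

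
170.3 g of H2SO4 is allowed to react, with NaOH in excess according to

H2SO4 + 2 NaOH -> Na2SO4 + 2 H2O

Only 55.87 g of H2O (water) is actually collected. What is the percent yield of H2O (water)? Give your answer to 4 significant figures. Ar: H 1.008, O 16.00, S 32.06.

89.30 %

M(H2SO4) = 2(1.008) + 32.06 + 4(16.00) = 98.076 g/mol.
M(H2O) = 2(1.008) + 16.00 = 18.016 g/mol.
n(H2SO4) = 170.30 g / 98.076 g/mol = 1.7364 mol.
From the equation the H2SO4:H2O mole ratio is 1:2, so n(H2O) = 1.7364 × 2/1 = 3.4728 mol.
Mass of H2O = 3.4728 mol × 18.016 g/mol = 62.566 g.
This is the theoretical yield. Percent yield = 55.87 g / 62.566 g × 100% = 89.297%.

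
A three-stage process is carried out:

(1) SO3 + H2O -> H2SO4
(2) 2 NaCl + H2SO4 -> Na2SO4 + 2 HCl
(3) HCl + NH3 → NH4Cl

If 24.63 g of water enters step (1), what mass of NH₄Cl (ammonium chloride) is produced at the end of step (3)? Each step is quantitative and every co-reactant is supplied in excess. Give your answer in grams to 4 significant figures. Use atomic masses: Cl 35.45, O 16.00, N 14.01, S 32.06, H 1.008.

146.3 g

M(H2O) = 2(1.008) + 16.00 = 18.016 g/mol.
M(NH4Cl) = 14.01 + 4(1.008) + 35.45 = 53.492 g/mol.
n(H2O) = 24.63 / 18.016 = 1.3671 mol.
Reaction (1): H2O→H2SO4 ratio 1:1 ⇒ n(H2SO4) = 1.3671 mol.
Reaction (2): H2SO4→HCl ratio 1:2 ⇒ n(HCl) = 2.7342 mol.
Reaction (3): HCl→NH4Cl ratio 1:1 ⇒ n(NH4Cl) = 2.7342 mol.
Mass of NH4Cl = 2.7342 × 53.492 = 146.26 g.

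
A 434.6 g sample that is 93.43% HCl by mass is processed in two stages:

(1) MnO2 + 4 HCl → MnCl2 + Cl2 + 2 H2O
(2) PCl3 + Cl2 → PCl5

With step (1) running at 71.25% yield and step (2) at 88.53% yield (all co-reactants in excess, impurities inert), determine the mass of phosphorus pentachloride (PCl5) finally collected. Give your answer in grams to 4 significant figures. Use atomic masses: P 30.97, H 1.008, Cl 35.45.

365.7 g

Pure HCl = 434.6 × 0.9343 = 406.05 g.
M(HCl) = 1.008 + 35.45 = 36.458 g/mol.
M(PCl5) = 30.97 + 5(35.45) = 208.22 g/mol.
n(HCl) = 406.05 / 36.458 = 11.137 mol.
Step 1 (HCl:Cl2 = 4:1): theoretical n(Cl2) = 2.7843 mol; at 71.25% yield, n(Cl2) = 1.9838 mol.
Step 2 (Cl2:PCl5 = 1:1): theoretical n(PCl5) = 1.9838 mol, so theoretical mass = 1.9838 × 208.22 = 413.08 g.
At 88.53% yield, actual mass of PCl5 = 413.08 × 0.8853 = 365.70 g.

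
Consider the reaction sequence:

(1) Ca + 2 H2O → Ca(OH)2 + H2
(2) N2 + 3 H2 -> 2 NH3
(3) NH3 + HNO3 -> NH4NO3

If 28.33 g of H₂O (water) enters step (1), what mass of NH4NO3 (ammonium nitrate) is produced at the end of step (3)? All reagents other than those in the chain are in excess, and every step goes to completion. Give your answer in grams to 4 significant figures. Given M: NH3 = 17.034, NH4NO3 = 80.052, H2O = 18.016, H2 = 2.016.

41.96 g

n(H2O) = 28.33 / 18.016 = 1.5725 mol.
Reaction (1): H2O→H2 ratio 2:1 ⇒ n(H2) = 0.78625 mol.
Reaction (2): H2→NH3 ratio 3:2 ⇒ n(NH3) = 0.52416 mol.
Reaction (3): NH3→NH4NO3 ratio 1:1 ⇒ n(NH4NO3) = 0.52416 mol.
Mass of NH4NO3 = 0.52416 × 80.052 = 41.960 g.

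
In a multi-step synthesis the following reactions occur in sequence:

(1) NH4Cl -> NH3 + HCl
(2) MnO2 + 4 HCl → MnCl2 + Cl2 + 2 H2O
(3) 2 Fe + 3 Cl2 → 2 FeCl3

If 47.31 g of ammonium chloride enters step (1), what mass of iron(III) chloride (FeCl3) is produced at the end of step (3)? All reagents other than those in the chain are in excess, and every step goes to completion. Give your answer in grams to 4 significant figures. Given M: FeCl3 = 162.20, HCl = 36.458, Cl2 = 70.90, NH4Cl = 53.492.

23.91 g

n(NH4Cl) = 47.31 / 53.492 = 0.88443 mol.
Reaction (1): NH4Cl→HCl ratio 1:1 ⇒ n(HCl) = 0.88443 mol.
Reaction (2): HCl→Cl2 ratio 4:1 ⇒ n(Cl2) = 0.22111 mol.
Reaction (3): Cl2→FeCl3 ratio 3:2 ⇒ n(FeCl3) = 0.14741 mol.
Mass of FeCl3 = 0.14741 × 162.20 = 23.909 g.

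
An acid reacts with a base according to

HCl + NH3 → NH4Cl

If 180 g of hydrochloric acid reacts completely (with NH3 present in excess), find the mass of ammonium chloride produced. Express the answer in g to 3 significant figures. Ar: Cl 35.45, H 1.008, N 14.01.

M(HCl) = 1.008 + 35.45 = 36.458 g/mol.
M(NH4Cl) = 14.01 + 4(1.008) + 35.45 = 53.492 g/mol.
n(HCl) = 180.0 g / 36.458 g/mol = 4.937 mol.
From the equation the HCl:NH4Cl mole ratio is 1:1, so n(NH4Cl) = 4.937 × 1/1 = 4.937 mol.
Mass of NH4Cl = 4.937 mol × 53.492 g/mol = 264.1 g.

264 g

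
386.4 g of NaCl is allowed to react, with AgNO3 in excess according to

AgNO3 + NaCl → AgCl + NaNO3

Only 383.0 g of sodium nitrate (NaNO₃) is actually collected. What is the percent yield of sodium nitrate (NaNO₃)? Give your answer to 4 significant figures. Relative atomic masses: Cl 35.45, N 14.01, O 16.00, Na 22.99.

68.15 %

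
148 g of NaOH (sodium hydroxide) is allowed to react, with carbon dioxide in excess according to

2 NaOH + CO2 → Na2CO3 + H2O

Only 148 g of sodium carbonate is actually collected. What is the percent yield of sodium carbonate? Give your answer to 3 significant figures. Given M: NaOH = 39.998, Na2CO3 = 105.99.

n(NaOH) = 148.0 g / 39.998 g/mol = 3.700 mol.
From the equation the NaOH:Na2CO3 mole ratio is 2:1, so n(Na2CO3) = 3.700 × 1/2 = 1.850 mol.
Mass of Na2CO3 = 1.850 mol × 105.99 g/mol = 196.1 g.
This is the theoretical yield. Percent yield = 148 g / 196.1 g × 100% = 75.48%.

75.5 %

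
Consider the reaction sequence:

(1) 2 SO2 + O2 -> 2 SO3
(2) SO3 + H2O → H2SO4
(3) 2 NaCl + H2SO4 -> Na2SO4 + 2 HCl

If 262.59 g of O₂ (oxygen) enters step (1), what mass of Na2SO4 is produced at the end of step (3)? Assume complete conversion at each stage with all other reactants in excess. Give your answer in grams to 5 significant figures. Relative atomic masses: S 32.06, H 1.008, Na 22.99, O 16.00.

2331.1 g

M(O2) = 2(16.00) = 32.00 g/mol.
M(Na2SO4) = 2(22.99) + 32.06 + 4(16.00) = 142.04 g/mol.
n(O2) = 262.59 / 32.00 = 8.20594 mol.
Reaction (1): O2→SO3 ratio 1:2 ⇒ n(SO3) = 16.4119 mol.
Reaction (2): SO3→H2SO4 ratio 1:1 ⇒ n(H2SO4) = 16.4119 mol.
Reaction (3): H2SO4→Na2SO4 ratio 1:1 ⇒ n(Na2SO4) = 16.4119 mol.
Mass of Na2SO4 = 16.4119 × 142.04 = 2331.14 g.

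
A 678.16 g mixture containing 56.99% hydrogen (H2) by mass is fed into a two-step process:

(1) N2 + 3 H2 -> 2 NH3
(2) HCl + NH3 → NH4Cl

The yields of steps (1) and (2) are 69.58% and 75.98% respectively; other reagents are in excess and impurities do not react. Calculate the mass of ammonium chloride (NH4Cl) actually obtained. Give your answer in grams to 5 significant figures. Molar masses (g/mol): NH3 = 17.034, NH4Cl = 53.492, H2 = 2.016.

Pure H2 = 678.16 × 0.5699 = 386.483 g.
n(H2) = 386.483 / 2.016 = 191.708 mol.
Step 1 (H2:NH3 = 3:2): theoretical n(NH3) = 127.805 mol; at 69.58% yield, n(NH3) = 88.9270 mol.
Step 2 (NH3:NH4Cl = 1:1): theoretical n(NH4Cl) = 88.9270 mol, so theoretical mass = 88.9270 × 53.492 = 4756.88 g.
At 75.98% yield, actual mass of NH4Cl = 4756.88 × 0.7598 = 3614.28 g.

3614.3 g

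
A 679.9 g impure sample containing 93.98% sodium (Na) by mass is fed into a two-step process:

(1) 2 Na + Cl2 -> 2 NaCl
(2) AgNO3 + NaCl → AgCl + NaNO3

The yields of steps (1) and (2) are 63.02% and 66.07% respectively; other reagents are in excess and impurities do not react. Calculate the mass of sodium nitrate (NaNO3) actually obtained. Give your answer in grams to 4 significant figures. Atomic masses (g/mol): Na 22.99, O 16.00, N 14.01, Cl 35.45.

Pure Na = 679.9 × 0.9398 = 638.97 g.
M(Na) = 22.99 g/mol.
M(NaNO3) = 22.99 + 14.01 + 3(16.00) = 85.00 g/mol.
n(Na) = 638.97 / 22.99 = 27.793 mol.
Step 1 (Na:NaCl = 2:2): theoretical n(NaCl) = 27.793 mol; at 63.02% yield, n(NaCl) = 17.515 mol.
Step 2 (NaCl:NaNO3 = 1:1): theoretical n(NaNO3) = 17.515 mol, so theoretical mass = 17.515 × 85.00 = 1488.8 g.
At 66.07% yield, actual mass of NaNO3 = 1488.8 × 0.6607 = 983.66 g.

983.7 g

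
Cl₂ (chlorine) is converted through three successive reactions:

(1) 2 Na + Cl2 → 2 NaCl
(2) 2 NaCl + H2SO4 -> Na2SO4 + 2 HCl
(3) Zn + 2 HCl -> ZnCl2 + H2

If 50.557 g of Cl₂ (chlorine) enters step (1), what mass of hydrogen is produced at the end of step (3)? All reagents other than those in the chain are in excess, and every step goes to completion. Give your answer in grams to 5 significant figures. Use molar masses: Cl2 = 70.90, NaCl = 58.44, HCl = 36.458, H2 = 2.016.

1.4376 g

n(Cl2) = 50.557 / 70.90 = 0.713075 mol.
Reaction (1): Cl2→NaCl ratio 1:2 ⇒ n(NaCl) = 1.42615 mol.
Reaction (2): NaCl→HCl ratio 2:2 ⇒ n(HCl) = 1.42615 mol.
Reaction (3): HCl→H2 ratio 2:1 ⇒ n(H2) = 0.713075 mol.
Mass of H2 = 0.713075 × 2.016 = 1.43756 g.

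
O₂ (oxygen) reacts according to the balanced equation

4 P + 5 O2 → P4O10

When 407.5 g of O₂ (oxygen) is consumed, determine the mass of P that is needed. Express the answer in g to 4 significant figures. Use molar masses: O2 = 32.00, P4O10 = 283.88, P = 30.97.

n(O2) = 407.50 g / 32.00 g/mol = 12.734 mol.
From the equation the O2:P mole ratio is 5:4, so n(P) = 12.734 × 4/5 = 10.188 mol.
Mass of P = 10.188 mol × 30.97 g/mol = 315.51 g.

315.5 g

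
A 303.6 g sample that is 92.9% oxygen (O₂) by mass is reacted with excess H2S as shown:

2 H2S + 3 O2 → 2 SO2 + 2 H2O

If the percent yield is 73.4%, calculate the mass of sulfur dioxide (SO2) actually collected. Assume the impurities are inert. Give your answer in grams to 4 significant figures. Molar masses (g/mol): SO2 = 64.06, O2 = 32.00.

276.3 g

Pure O2 available = 303.6 g × 0.929 = 282.04 g.
n(O2) = 282.04 g / 32.00 g/mol = 8.8139 mol.
From the equation the O2:SO2 mole ratio is 3:2, so n(SO2) = 8.8139 × 2/3 = 5.8759 mol.
Mass of SO2 = 5.8759 mol × 64.06 g/mol = 376.41 g.
Actual mass collected = 376.41 g × 0.734 = 276.29 g.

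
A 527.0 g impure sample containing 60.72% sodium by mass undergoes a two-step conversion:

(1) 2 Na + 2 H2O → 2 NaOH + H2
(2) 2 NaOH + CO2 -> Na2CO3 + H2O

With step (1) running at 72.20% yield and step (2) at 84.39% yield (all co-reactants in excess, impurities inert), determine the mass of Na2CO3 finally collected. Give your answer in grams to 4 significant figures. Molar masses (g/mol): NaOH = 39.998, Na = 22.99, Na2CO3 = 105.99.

449.4 g

Pure Na = 527.0 × 0.6072 = 319.99 g.
n(Na) = 319.99 / 22.99 = 13.919 mol.
Step 1 (Na:NaOH = 2:2): theoretical n(NaOH) = 13.919 mol; at 72.20% yield, n(NaOH) = 10.049 mol.
Step 2 (NaOH:Na2CO3 = 2:1): theoretical n(Na2CO3) = 5.0247 mol, so theoretical mass = 5.0247 × 105.99 = 532.57 g.
At 84.39% yield, actual mass of Na2CO3 = 532.57 × 0.8439 = 449.43 g.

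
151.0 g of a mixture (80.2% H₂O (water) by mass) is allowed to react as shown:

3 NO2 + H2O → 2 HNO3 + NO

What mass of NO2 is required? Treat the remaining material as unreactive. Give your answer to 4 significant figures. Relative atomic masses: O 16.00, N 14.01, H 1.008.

927.8 g

Mass of pure H2O = 151.0 g × 0.802 = 121.10 g.
M(H2O) = 2(1.008) + 16.00 = 18.016 g/mol.
M(NO2) = 14.01 + 2(16.00) = 46.01 g/mol.
n(H2O) = 121.10 g / 18.016 g/mol = 6.7219 mol.
From the equation the H2O:NO2 mole ratio is 1:3, so n(NO2) = 6.7219 × 3/1 = 20.166 mol.
Mass of NO2 = 20.166 mol × 46.01 g/mol = 927.83 g.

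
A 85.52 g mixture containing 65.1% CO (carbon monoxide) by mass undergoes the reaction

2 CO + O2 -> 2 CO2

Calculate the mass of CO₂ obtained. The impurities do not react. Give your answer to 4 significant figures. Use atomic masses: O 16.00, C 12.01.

87.48 g

Mass of pure CO = 85.52 g × 0.651 = 55.674 g.
M(CO) = 12.01 + 16.00 = 28.01 g/mol.
M(CO2) = 12.01 + 2(16.00) = 44.01 g/mol.
n(CO) = 55.674 g / 28.01 g/mol = 1.9876 mol.
From the equation the CO:CO2 mole ratio is 2:2, so n(CO2) = 1.9876 × 2/2 = 1.9876 mol.
Mass of CO2 = 1.9876 mol × 44.01 g/mol = 87.476 g.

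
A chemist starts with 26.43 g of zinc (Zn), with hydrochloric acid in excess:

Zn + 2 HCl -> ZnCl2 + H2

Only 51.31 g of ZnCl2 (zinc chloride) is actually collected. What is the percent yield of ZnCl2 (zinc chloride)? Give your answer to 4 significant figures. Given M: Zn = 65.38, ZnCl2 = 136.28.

n(Zn) = 26.430 g / 65.38 g/mol = 0.40425 mol.
From the equation the Zn:ZnCl2 mole ratio is 1:1, so n(ZnCl2) = 0.40425 × 1/1 = 0.40425 mol.
Mass of ZnCl2 = 0.40425 mol × 136.28 g/mol = 55.091 g.
This is the theoretical yield. Percent yield = 51.31 g / 55.091 g × 100% = 93.136%.

93.14 %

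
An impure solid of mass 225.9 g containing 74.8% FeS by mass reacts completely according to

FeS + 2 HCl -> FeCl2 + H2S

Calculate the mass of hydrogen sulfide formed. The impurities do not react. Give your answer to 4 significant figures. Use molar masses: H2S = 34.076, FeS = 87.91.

65.50 g

Mass of pure FeS = 225.9 g × 0.748 = 168.97 g.
n(FeS) = 168.97 g / 87.91 g/mol = 1.9221 mol.
From the equation the FeS:H2S mole ratio is 1:1, so n(H2S) = 1.9221 × 1/1 = 1.9221 mol.
Mass of H2S = 1.9221 mol × 34.076 g/mol = 65.498 g.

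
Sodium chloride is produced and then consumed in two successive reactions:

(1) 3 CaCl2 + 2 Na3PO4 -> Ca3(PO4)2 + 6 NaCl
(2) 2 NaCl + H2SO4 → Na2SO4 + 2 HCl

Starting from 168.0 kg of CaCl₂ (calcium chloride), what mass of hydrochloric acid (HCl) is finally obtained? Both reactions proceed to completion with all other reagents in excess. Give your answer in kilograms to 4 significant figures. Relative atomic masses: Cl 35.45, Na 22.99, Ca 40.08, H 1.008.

110.4 kg

M(CaCl2) = 40.08 + 2(35.45) = 110.98 g/mol.
M(HCl) = 1.008 + 35.45 = 36.458 g/mol.
168.0 kg = 168000 g.
n(CaCl2) = 168000 / 110.98 = 1513.8 mol.
Step 1 gives a 3:6 ratio of CaCl2 to NaCl, so n(NaCl) = 3027.6 mol.
In step 2 the NaCl:HCl ratio is 2:2, so n(HCl) = 3027.6 mol.
Mass of HCl = 3027.6 × 36.458 = 110380 g = 110.4 kg.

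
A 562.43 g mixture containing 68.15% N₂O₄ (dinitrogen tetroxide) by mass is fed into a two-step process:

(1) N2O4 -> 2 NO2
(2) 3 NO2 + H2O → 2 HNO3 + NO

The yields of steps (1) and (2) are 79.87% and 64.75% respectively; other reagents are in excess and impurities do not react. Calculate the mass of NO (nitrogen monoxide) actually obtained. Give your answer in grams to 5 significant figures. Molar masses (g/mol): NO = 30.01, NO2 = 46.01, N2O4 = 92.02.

43.097 g

Pure N2O4 = 562.43 × 0.6815 = 383.296 g.
n(N2O4) = 383.296 / 92.02 = 4.16536 mol.
Step 1 (N2O4:NO2 = 1:2): theoretical n(NO2) = 8.33071 mol; at 79.87% yield, n(NO2) = 6.65374 mol.
Step 2 (NO2:NO = 3:1): theoretical n(NO) = 2.21791 mol, so theoretical mass = 2.21791 × 30.01 = 66.5596 g.
At 64.75% yield, actual mass of NO = 66.5596 × 0.6475 = 43.0973 g.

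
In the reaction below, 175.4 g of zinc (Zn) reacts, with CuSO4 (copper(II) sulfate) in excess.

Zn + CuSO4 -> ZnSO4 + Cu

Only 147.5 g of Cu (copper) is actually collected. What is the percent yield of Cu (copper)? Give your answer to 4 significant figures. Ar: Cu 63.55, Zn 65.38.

86.52 %

M(Zn) = 65.38 g/mol.
M(Cu) = 63.55 g/mol.
n(Zn) = 175.40 g / 65.38 g/mol = 2.6828 mol.
From the equation the Zn:Cu mole ratio is 1:1, so n(Cu) = 2.6828 × 1/1 = 2.6828 mol.
Mass of Cu = 2.6828 mol × 63.55 g/mol = 170.49 g.
This is the theoretical yield. Percent yield = 147.5 g / 170.49 g × 100% = 86.515%.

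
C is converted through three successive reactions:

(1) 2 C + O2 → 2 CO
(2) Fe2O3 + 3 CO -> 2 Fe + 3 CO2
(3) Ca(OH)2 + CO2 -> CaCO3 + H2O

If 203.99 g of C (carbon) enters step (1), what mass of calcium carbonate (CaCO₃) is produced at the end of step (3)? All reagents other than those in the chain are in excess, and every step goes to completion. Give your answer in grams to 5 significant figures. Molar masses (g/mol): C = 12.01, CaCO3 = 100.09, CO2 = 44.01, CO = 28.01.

n(C) = 203.99 / 12.01 = 16.9850 mol.
Reaction (1): C→CO ratio 2:2 ⇒ n(CO) = 16.9850 mol.
Reaction (2): CO→CO2 ratio 3:3 ⇒ n(CO2) = 16.9850 mol.
Reaction (3): CO2→CaCO3 ratio 1:1 ⇒ n(CaCO3) = 16.9850 mol.
Mass of CaCO3 = 16.9850 × 100.09 = 1700.03 g.

1700.0 g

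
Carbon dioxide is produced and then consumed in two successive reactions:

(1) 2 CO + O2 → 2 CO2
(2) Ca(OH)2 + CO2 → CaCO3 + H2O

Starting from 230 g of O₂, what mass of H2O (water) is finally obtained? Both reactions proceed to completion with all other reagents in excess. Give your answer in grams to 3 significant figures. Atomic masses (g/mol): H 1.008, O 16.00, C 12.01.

259 g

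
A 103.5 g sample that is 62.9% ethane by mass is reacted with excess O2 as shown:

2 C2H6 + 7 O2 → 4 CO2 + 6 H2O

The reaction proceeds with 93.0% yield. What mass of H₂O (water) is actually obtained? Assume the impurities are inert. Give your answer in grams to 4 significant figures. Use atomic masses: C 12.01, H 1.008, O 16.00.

Pure C2H6 available = 103.5 g × 0.629 = 65.102 g.
M(C2H6) = 2(12.01) + 6(1.008) = 30.068 g/mol.
M(H2O) = 2(1.008) + 16.00 = 18.016 g/mol.
n(C2H6) = 65.102 g / 30.068 g/mol = 2.1651 mol.
From the equation the C2H6:H2O mole ratio is 2:6, so n(H2O) = 2.1651 × 6/2 = 6.4954 mol.
Mass of H2O = 6.4954 mol × 18.016 g/mol = 117.02 g.
Actual mass collected = 117.02 g × 0.930 = 108.83 g.

108.8 g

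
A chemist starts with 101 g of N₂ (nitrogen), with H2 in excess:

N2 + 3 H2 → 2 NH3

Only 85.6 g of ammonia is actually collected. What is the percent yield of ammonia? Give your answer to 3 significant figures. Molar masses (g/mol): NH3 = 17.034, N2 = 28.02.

69.7 %

n(N2) = 101.0 g / 28.02 g/mol = 3.605 mol.
From the equation the N2:NH3 mole ratio is 1:2, so n(NH3) = 3.605 × 2/1 = 7.209 mol.
Mass of NH3 = 7.209 mol × 17.034 g/mol = 122.8 g.
This is the theoretical yield. Percent yield = 85.6 g / 122.8 g × 100% = 69.71%.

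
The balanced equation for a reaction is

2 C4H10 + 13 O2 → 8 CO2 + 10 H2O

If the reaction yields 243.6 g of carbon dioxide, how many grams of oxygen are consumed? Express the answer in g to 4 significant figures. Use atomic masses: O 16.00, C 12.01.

M(CO2) = 12.01 + 2(16.00) = 44.01 g/mol.
M(O2) = 2(16.00) = 32.00 g/mol.
n(CO2) = 243.60 g / 44.01 g/mol = 5.5351 mol.
From the equation the CO2:O2 mole ratio is 8:13, so n(O2) = 5.5351 × 13/8 = 8.9945 mol.
Mass of O2 = 8.9945 mol × 32.00 g/mol = 287.83 g.

287.8 g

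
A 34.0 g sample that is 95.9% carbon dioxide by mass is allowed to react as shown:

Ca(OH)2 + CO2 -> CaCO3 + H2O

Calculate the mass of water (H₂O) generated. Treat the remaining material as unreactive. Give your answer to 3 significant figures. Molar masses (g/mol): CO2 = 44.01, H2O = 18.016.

Mass of pure CO2 = 34.0 g × 0.959 = 32.61 g.
n(CO2) = 32.61 g / 44.01 g/mol = 0.7409 mol.
From the equation the CO2:H2O mole ratio is 1:1, so n(H2O) = 0.7409 × 1/1 = 0.7409 mol.
Mass of H2O = 0.7409 mol × 18.016 g/mol = 13.35 g.

13.3 g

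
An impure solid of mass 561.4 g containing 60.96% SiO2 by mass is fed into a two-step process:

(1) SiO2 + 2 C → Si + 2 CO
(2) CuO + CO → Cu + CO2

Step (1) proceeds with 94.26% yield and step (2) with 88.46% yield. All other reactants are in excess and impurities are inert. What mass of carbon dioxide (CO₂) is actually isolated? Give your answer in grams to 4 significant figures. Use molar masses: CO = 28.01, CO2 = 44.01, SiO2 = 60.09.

418.0 g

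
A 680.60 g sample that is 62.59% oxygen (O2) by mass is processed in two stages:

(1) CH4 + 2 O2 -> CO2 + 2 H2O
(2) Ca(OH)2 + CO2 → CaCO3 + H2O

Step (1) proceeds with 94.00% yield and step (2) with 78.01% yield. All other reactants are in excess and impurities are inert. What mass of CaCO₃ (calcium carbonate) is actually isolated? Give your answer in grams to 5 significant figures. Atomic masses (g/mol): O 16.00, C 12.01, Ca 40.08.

Pure O2 = 680.60 × 0.6259 = 425.988 g.
M(O2) = 2(16.00) = 32.00 g/mol.
M(CaCO3) = 40.08 + 12.01 + 3(16.00) = 100.09 g/mol.
n(O2) = 425.988 / 32.00 = 13.3121 mol.
Step 1 (O2:CO2 = 2:1): theoretical n(CO2) = 6.65606 mol; at 94.00% yield, n(CO2) = 6.25669 mol.
Step 2 (CO2:CaCO3 = 1:1): theoretical n(CaCO3) = 6.25669 mol, so theoretical mass = 6.25669 × 100.09 = 626.232 g.
At 78.01% yield, actual mass of CaCO3 = 626.232 × 0.7801 = 488.524 g.

488.52 g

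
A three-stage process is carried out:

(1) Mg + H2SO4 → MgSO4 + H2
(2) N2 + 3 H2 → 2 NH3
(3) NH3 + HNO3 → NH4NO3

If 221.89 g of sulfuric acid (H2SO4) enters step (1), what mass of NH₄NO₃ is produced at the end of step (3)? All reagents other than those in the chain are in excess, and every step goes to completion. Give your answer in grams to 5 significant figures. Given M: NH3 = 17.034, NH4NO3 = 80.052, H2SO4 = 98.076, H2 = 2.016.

n(H2SO4) = 221.89 / 98.076 = 2.26243 mol.
Reaction (1): H2SO4→H2 ratio 1:1 ⇒ n(H2) = 2.26243 mol.
Reaction (2): H2→NH3 ratio 3:2 ⇒ n(NH3) = 1.50829 mol.
Reaction (3): NH3→NH4NO3 ratio 1:1 ⇒ n(NH4NO3) = 1.50829 mol.
Mass of NH4NO3 = 1.50829 × 80.052 = 120.741 g.

120.74 g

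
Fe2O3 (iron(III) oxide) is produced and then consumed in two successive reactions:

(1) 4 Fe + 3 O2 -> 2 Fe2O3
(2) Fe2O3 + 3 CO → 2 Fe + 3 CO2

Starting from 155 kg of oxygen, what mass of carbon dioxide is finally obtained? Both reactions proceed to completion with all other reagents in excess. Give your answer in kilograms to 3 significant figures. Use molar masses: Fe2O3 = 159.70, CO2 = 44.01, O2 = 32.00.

426 kg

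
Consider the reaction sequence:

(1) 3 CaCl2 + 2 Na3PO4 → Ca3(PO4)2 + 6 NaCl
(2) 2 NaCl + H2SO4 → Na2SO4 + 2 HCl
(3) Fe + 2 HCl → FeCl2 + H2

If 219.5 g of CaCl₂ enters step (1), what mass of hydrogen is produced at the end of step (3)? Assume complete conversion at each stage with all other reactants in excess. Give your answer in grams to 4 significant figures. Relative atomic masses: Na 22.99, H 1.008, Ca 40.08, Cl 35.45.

3.987 g

M(CaCl2) = 40.08 + 2(35.45) = 110.98 g/mol.
M(H2) = 2(1.008) = 2.016 g/mol.
n(CaCl2) = 219.5 / 110.98 = 1.9778 mol.
Reaction (1): CaCl2→NaCl ratio 3:6 ⇒ n(NaCl) = 3.9557 mol.
Reaction (2): NaCl→HCl ratio 2:2 ⇒ n(HCl) = 3.9557 mol.
Reaction (3): HCl→H2 ratio 2:1 ⇒ n(H2) = 1.9778 mol.
Mass of H2 = 1.9778 × 2.016 = 3.9873 g.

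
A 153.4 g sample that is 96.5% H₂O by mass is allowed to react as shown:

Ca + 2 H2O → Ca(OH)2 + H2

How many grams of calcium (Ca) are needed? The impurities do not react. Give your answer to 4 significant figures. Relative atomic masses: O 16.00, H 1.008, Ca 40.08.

Mass of pure H2O = 153.4 g × 0.965 = 148.03 g.
M(H2O) = 2(1.008) + 16.00 = 18.016 g/mol.
M(Ca) = 40.08 g/mol.
n(H2O) = 148.03 g / 18.016 g/mol = 8.2166 mol.
From the equation the H2O:Ca mole ratio is 2:1, so n(Ca) = 8.2166 × 1/2 = 4.1083 mol.
Mass of Ca = 4.1083 mol × 40.08 g/mol = 164.66 g.

164.7 g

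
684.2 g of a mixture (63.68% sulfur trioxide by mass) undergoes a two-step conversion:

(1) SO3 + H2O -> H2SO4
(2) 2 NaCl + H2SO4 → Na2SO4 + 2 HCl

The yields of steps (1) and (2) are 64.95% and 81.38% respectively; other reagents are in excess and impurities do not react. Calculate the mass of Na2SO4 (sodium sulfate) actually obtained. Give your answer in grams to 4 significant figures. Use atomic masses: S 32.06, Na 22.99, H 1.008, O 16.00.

Pure SO3 = 684.2 × 0.6368 = 435.70 g.
M(SO3) = 32.06 + 3(16.00) = 80.06 g/mol.
M(Na2SO4) = 2(22.99) + 32.06 + 4(16.00) = 142.04 g/mol.
n(SO3) = 435.70 / 80.06 = 5.4422 mol.
Step 1 (SO3:H2SO4 = 1:1): theoretical n(H2SO4) = 5.4422 mol; at 64.95% yield, n(H2SO4) = 3.5347 mol.
Step 2 (H2SO4:Na2SO4 = 1:1): theoretical n(Na2SO4) = 3.5347 mol, so theoretical mass = 3.5347 × 142.04 = 502.07 g.
At 81.38% yield, actual mass of Na2SO4 = 502.07 × 0.8138 = 408.58 g.

408.6 g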